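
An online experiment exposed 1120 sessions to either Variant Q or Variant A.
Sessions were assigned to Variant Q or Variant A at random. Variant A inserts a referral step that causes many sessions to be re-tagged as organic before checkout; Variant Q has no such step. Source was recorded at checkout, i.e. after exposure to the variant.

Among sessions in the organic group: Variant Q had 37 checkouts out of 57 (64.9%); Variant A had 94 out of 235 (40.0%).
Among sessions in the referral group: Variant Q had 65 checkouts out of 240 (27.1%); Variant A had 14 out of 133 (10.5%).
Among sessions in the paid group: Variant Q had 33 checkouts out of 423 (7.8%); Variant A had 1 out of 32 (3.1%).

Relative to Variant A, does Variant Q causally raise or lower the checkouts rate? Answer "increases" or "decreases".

decreases

Within every traffic source level Variant Q has the higher rate, yet pooled Variant A does — Simpson's reversal.
Because the variant influences traffic source, traffic source is a post-treatment mediator, not a confounder. Stratifying on it would bias the estimate; the causal effect is the crude pooled difference.
Pooled: Variant Q 18.8% vs Variant A 27.3%; Variant A is higher overall.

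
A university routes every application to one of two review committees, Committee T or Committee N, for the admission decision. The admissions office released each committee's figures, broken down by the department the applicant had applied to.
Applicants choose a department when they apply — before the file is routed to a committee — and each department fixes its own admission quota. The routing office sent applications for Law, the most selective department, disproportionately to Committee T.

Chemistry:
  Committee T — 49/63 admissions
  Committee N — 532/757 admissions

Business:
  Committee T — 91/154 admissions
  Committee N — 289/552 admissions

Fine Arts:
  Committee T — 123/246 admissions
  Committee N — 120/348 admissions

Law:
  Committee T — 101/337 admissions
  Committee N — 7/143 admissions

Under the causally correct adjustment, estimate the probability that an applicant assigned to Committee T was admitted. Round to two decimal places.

0.58

Within every department level Committee T has the higher rate, yet pooled Committee N does — Simpson's reversal.
Department differs across review committees for reasons unrelated to any effect of the review committee itself, and it separately predicts the outcome — a classic confounder. We must compare within department levels.
Standardising Committee T to the population department mix: 0.315·49/63 + 0.272·91/154 + 0.228·123/246 + 0.185·101/337 = 0.575.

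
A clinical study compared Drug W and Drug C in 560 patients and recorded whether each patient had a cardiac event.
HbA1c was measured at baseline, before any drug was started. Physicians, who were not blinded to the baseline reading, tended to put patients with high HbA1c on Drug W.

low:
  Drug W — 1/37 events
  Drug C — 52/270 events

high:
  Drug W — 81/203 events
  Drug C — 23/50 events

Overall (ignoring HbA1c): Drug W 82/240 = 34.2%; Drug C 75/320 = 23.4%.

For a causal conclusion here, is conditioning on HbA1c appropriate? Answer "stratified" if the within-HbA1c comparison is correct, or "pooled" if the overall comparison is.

stratified

The HbA1c-specific comparison favours Drug W throughout, but the pooled figures favour Drug C. The question is whether to condition on HbA1c.
HbA1c is set before the drug has any effect — it is not caused by the drug — and it independently drives the outcome. That makes it a confounder, so the causal comparison is within HbA1c levels.
Within each level — low: 2.7% vs 19.3%; high: 39.9% vs 46.0% — Drug W is lower every time.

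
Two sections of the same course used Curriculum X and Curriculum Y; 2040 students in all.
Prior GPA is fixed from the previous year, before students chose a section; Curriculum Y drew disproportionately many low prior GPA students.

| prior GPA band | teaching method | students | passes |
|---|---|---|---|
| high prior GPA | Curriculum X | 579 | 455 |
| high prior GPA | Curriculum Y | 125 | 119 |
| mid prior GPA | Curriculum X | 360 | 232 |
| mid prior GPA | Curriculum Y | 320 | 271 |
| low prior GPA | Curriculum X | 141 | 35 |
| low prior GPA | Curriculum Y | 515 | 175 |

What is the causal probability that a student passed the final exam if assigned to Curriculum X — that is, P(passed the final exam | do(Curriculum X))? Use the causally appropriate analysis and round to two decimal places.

0.57

Prior GPA band differs across teaching methods for reasons unrelated to any effect of the teaching method itself, and it separately predicts the outcome — a classic confounder. We must compare within prior GPA band levels.
Standardising Curriculum X to the population prior GPA band mix: 0.345·455/579 + 0.333·232/360 + 0.322·35/141 = 0.566.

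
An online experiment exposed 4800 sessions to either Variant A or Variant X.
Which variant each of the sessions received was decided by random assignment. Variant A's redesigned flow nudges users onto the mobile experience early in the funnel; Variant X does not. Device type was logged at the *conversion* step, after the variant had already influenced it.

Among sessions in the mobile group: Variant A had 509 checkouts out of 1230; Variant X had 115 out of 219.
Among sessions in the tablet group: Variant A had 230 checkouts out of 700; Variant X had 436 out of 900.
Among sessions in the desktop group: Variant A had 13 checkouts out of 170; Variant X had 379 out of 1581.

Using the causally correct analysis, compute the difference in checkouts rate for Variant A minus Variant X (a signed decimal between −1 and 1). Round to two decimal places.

+0.01

Device type is downstream of the variant. One should not condition on a consequence of treatment, so the overall rates are the right comparison.
The causal difference is the pooled difference: 0.358 − 0.344 = +0.014.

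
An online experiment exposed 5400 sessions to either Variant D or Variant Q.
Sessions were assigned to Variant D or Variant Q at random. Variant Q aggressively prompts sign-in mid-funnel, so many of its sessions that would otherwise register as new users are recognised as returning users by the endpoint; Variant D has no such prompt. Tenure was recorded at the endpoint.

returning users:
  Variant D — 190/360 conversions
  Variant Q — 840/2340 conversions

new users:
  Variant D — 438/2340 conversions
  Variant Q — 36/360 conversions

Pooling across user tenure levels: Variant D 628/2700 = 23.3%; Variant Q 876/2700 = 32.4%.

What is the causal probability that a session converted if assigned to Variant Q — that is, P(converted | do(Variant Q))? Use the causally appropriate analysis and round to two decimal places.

Variant D is higher inside every user tenure stratum but Variant Q is higher in aggregate. Whether to stratify depends on how user tenure relates to the variant.
The distribution of user tenure is itself part of what the variant does — it is an intermediate outcome. Holding it fixed would remove that part of the effect; the total effect is the pooled difference.
So P(outcome | do(Variant Q)) is just the pooled rate for Variant Q: 876/2700 = 0.324.

0.32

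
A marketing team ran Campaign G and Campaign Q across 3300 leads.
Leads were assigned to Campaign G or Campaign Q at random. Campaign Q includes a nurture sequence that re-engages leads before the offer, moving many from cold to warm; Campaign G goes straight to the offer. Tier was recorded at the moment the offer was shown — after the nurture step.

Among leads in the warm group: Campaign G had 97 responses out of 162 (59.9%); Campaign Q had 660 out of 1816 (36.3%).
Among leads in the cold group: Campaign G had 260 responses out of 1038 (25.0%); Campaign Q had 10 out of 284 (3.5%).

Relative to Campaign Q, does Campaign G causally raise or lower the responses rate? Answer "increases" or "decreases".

Because the campaign influences engagement tier, engagement tier is a post-treatment mediator, not a confounder. Stratifying on it would bias the estimate; the causal effect is the crude pooled difference.
Pooled: Campaign G 29.8% vs Campaign Q 31.9%; Campaign Q is higher overall.

decreases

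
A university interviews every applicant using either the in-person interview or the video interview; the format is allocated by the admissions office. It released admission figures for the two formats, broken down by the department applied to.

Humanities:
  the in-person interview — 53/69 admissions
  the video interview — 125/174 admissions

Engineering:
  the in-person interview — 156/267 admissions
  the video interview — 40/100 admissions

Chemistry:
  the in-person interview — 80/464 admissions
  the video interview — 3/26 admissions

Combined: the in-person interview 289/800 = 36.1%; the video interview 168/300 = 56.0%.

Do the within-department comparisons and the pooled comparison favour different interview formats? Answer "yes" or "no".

Within each department level (Humanities 76.8% vs 71.8%; Engineering 58.4% vs 40.0%; Chemistry 17.2% vs 11.5%), the in-person interview has the higher rate every time. Pooled: 36.1% vs 56.0% — the video interview has the higher rate overall. The two comparisons disagree.

yes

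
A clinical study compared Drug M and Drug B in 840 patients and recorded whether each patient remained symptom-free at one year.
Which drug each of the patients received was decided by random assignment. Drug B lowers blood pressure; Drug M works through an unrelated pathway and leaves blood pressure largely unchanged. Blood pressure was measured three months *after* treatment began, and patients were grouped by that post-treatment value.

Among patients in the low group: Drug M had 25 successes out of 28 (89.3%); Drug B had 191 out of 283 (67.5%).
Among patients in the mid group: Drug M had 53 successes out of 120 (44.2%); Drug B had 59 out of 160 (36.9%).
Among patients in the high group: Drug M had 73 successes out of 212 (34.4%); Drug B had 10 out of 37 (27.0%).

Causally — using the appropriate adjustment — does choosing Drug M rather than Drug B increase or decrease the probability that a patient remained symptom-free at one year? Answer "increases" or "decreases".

decreases

Drug M is higher inside every blood pressure stratum but Drug B is higher in aggregate. Whether to stratify depends on how blood pressure relates to the drug.
Blood pressure lies on the pathway drug → blood pressure → outcome, so adjusting for it blocks the indirect effect. For the total causal effect of drug, use the unadjusted pooled rates.
Pooled: Drug M 41.9% vs Drug B 54.2%; Drug B is higher overall.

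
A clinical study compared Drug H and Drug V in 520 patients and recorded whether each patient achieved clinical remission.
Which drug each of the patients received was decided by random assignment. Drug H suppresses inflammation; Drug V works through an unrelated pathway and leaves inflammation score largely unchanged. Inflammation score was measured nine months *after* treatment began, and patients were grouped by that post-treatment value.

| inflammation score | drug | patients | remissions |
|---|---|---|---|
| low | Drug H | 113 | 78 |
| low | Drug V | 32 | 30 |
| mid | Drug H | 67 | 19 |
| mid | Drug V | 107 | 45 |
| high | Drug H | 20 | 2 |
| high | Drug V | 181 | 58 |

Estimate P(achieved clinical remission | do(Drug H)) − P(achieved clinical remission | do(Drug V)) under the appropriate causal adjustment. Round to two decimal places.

+0.08

Because the drug influences inflammation score, inflammation score is a post-treatment mediator, not a confounder. Stratifying on it would bias the estimate; the causal effect is the crude pooled difference.
The causal difference is the pooled difference: 0.495 − 0.416 = +0.079.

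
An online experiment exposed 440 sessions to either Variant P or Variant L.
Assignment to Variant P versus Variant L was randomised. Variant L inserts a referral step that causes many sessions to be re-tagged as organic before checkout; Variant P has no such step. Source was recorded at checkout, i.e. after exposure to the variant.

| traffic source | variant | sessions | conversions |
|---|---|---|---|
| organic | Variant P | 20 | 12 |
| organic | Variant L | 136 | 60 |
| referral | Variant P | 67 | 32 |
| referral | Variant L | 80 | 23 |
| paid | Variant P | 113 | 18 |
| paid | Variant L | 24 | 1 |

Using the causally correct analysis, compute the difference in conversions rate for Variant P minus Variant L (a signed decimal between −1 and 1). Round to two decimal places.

-0.04

Traffic source here is a post-treatment variable shaped by the variant; conditioning on it would introduce bias rather than remove it. The overall comparison is the causal one.
The causal difference is the pooled difference: 0.310 − 0.350 = -0.040.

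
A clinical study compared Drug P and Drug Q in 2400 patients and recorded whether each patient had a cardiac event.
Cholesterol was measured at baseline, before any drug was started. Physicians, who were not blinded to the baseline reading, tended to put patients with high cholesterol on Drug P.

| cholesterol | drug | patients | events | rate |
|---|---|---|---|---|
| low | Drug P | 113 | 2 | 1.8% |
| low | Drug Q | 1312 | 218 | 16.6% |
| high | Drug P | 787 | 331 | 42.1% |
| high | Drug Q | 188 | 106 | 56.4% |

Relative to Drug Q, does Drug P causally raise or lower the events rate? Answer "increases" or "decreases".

The cholesterol-specific comparison favours Drug P throughout, but the pooled figures favour Drug Q. The question is whether to condition on cholesterol.
Since cholesterol is a pre-existing factor (not a product of the drug) and it affects the outcome on its own, it is a confounder. The stratified rates, not the pooled rate, identify the causal effect.
Within each level — low: 1.8% vs 16.6%; high: 42.1% vs 56.4% — Drug P is lower every time.

decreases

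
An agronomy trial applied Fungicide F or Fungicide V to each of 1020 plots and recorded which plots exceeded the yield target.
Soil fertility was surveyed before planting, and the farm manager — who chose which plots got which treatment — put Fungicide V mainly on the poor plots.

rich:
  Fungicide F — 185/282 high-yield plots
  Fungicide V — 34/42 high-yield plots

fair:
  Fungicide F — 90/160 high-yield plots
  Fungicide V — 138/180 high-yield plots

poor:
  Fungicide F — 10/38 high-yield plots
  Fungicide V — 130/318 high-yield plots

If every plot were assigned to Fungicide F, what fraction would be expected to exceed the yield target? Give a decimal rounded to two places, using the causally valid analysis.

0.49

Since soil fertility is a pre-existing factor (not a product of the fungicide) and it affects the outcome on its own, it is a confounder. The stratified rates, not the pooled rate, identify the causal effect.
Standardising Fungicide F to the population soil fertility mix: 0.318·185/282 + 0.333·90/160 + 0.349·10/38 = 0.488.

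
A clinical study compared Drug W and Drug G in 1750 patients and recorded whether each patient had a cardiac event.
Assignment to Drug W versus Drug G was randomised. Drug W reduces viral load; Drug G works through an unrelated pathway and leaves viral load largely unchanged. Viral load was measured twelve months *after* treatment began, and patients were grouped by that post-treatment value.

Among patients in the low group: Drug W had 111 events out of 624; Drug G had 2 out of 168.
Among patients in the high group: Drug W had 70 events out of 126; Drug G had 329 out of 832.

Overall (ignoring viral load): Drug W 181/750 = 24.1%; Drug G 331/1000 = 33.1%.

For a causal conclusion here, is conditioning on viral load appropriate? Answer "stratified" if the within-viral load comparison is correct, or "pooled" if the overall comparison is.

pooled

Viral load here is a post-treatment variable shaped by the drug; conditioning on it would introduce bias rather than remove it. The overall comparison is the causal one.
Pooled: Drug W 24.1% vs Drug G 33.1%; Drug W is lower overall.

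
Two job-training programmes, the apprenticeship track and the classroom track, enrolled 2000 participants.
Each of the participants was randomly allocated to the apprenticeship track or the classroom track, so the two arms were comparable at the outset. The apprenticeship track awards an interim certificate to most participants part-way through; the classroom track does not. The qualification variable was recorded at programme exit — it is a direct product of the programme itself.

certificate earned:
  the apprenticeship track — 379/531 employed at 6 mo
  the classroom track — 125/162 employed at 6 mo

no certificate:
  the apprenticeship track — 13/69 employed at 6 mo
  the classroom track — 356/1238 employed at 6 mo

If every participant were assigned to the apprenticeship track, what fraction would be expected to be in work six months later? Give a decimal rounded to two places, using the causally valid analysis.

Qualification attained during the programme here is a post-treatment variable shaped by the programme; conditioning on it would introduce bias rather than remove it. The overall comparison is the causal one.
So P(outcome | do(the apprenticeship track)) is just the pooled rate for the apprenticeship track: 392/600 = 0.653.

0.65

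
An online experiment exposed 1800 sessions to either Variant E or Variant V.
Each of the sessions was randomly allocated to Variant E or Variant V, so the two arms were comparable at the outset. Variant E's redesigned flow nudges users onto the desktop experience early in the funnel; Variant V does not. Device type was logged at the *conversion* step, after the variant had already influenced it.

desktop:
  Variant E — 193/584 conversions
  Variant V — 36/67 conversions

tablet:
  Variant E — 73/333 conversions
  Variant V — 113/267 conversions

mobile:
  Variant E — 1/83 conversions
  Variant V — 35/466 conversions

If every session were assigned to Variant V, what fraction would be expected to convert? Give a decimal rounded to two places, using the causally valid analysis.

0.23

The distribution of device type is itself part of what the variant does — it is an intermediate outcome. Holding it fixed would remove that part of the effect; the total effect is the pooled difference.
So P(outcome | do(Variant V)) is just the pooled rate for Variant V: 184/800 = 0.230.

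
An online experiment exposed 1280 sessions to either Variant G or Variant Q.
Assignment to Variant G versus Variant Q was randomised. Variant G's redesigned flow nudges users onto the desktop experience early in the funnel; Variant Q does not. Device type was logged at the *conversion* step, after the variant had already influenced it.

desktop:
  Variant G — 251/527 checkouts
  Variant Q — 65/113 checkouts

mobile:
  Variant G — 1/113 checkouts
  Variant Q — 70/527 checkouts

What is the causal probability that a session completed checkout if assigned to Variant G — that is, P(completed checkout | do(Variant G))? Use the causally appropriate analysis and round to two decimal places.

0.39

The device type-specific comparison favours Variant Q throughout, but the pooled figures favour Variant G. The question is whether to condition on device type.
Because the variant influences device type, device type is a post-treatment mediator, not a confounder. Stratifying on it would bias the estimate; the causal effect is the crude pooled difference.
So P(outcome | do(Variant G)) is just the pooled rate for Variant G: 252/640 = 0.394.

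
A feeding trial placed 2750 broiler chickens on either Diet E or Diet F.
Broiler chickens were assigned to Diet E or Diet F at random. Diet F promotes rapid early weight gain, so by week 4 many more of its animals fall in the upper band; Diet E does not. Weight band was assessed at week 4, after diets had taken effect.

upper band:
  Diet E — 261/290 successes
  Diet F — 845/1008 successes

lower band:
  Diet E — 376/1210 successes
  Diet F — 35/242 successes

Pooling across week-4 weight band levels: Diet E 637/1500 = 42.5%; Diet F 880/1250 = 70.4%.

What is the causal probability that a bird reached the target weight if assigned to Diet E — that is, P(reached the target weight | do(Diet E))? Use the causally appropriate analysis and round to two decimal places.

Because the diet influences week-4 weight band, week-4 weight band is a post-treatment mediator, not a confounder. Stratifying on it would bias the estimate; the causal effect is the crude pooled difference.
So P(outcome | do(Diet E)) is just the pooled rate for Diet E: 637/1500 = 0.425.

0.42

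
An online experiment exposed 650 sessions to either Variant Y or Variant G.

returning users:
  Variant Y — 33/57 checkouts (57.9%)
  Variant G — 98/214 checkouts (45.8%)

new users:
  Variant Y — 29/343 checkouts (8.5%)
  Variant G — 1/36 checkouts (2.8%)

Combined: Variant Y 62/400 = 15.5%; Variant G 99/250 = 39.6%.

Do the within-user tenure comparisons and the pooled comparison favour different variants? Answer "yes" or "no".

Within each user tenure level (returning users 57.9% vs 45.8%; new users 8.5% vs 2.8%), Variant Y has the higher rate every time. Pooled: 15.5% vs 39.6% — Variant G has the higher rate overall. The two comparisons disagree.

yes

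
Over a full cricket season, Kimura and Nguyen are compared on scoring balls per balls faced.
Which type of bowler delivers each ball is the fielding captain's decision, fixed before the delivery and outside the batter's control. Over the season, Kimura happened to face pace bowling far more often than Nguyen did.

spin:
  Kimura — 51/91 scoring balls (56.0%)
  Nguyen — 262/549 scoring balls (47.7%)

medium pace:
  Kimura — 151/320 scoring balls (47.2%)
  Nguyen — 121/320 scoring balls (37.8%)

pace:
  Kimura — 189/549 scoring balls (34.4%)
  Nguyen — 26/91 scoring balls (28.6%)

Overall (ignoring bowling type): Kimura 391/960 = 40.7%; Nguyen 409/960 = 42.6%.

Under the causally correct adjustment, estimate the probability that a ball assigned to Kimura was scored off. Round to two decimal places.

Within every bowling type level Kimura has the higher rate, yet pooled Nguyen does — Simpson's reversal.
Here bowling type is a common cause — it drives both which player a case falls under and the outcome. The crude comparison mixes populations; the stratum-specific rates are the causally relevant ones.
Standardising Kimura to the population bowling type mix: 0.333·51/91 + 0.333·151/320 + 0.333·189/549 = 0.459.

0.46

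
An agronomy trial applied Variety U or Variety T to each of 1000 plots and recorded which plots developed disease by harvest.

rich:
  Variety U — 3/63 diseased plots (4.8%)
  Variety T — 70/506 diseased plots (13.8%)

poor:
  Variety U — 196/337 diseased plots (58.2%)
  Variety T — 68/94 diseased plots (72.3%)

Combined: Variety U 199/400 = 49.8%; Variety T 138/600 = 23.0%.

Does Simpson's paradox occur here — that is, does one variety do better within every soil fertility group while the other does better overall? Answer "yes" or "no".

yes

Within each soil fertility level (rich 4.8% vs 13.8%; poor 58.2% vs 72.3%), Variety U has the lower rate every time. Pooled: 49.8% vs 23.0% — Variety T has the lower rate overall. The two comparisons disagree.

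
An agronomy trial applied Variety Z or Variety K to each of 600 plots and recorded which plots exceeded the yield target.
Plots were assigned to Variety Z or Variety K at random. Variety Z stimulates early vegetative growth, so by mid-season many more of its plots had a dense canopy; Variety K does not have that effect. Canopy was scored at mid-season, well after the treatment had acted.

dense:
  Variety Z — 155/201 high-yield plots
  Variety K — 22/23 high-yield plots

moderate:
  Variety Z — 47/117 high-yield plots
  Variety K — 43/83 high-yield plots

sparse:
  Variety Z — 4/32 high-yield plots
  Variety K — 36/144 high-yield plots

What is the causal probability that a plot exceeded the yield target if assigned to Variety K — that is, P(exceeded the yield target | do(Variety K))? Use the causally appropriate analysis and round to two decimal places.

0.40

Variety K is higher inside every mid-season canopy stratum but Variety Z is higher in aggregate. Whether to stratify depends on how mid-season canopy relates to the variety.
Mid-season canopy is downstream of the variety. One should not condition on a consequence of treatment, so the overall rates are the right comparison.
So P(outcome | do(Variety K)) is just the pooled rate for Variety K: 101/250 = 0.404.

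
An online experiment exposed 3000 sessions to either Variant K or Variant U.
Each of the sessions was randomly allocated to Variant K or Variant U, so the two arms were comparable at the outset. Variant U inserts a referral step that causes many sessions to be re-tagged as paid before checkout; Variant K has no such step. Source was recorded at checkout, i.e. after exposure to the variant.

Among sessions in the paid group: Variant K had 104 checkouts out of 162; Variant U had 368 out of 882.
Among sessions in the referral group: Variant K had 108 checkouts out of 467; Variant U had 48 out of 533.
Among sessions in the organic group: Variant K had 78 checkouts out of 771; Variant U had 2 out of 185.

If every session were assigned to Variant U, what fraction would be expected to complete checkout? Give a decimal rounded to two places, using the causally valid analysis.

0.26

Traffic source lies on the pathway variant → traffic source → outcome, so adjusting for it blocks the indirect effect. For the total causal effect of variant, use the unadjusted pooled rates.
So P(outcome | do(Variant U)) is just the pooled rate for Variant U: 418/1600 = 0.261.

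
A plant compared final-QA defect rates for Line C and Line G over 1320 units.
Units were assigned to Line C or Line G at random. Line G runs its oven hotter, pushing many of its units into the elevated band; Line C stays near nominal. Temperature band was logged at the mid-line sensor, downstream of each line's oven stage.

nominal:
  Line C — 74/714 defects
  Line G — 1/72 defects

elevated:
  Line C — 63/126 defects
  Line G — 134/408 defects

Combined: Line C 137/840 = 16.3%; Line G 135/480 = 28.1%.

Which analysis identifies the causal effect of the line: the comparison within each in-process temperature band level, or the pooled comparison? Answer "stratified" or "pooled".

pooled

Within every in-process temperature band level Line G has the lower rate, yet pooled Line C does — Simpson's reversal.
In-process temperature band is downstream of the line. One should not condition on a consequence of treatment, so the overall rates are the right comparison.
Pooled: Line C 16.3% vs Line G 28.1%; Line C is lower overall.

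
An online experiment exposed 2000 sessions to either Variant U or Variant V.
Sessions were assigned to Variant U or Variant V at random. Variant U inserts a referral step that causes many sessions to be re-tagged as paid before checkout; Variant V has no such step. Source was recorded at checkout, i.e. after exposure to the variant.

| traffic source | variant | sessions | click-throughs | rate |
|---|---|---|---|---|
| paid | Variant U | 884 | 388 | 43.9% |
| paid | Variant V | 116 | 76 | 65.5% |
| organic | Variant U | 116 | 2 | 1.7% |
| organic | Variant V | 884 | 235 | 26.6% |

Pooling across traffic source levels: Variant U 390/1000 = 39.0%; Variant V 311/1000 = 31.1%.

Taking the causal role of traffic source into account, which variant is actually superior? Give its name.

Variant U

Because the variant influences traffic source, traffic source is a post-treatment mediator, not a confounder. Stratifying on it would bias the estimate; the causal effect is the crude pooled difference.
Pooled: Variant U 39.0% vs Variant V 31.1%; Variant U is higher overall.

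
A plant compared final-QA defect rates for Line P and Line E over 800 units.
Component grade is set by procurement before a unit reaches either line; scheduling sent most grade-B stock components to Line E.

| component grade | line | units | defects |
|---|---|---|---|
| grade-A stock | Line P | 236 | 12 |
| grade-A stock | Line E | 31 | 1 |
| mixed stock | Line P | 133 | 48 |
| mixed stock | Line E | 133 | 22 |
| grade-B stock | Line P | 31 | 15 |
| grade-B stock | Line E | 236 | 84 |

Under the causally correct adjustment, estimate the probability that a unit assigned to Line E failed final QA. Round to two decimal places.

0.18

Component grade differs across lines for reasons unrelated to any effect of the line itself, and it separately predicts the outcome — a classic confounder. We must compare within component grade levels.
Standardising Line E to the population component grade mix: 0.334·1/31 + 0.333·22/133 + 0.334·84/236 = 0.185.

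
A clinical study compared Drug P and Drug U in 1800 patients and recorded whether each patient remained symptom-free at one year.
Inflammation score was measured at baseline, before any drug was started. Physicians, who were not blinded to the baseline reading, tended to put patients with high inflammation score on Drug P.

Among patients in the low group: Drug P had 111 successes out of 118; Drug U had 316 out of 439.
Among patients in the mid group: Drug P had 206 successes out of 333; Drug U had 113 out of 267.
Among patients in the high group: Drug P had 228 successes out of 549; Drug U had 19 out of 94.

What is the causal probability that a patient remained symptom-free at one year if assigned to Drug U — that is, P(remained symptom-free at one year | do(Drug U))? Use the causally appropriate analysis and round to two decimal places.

The stratified and pooled comparisons disagree (Drug P wins within each inflammation score; Drug U wins overall), so the answer turns on the causal role of inflammation score.
Here inflammation score is a common cause — it drives both which drug a case falls under and the outcome. The crude comparison mixes populations; the stratum-specific rates are the causally relevant ones.
Standardising Drug U to the population inflammation score mix: 0.309·316/439 + 0.333·113/267 + 0.357·19/94 = 0.436.

0.44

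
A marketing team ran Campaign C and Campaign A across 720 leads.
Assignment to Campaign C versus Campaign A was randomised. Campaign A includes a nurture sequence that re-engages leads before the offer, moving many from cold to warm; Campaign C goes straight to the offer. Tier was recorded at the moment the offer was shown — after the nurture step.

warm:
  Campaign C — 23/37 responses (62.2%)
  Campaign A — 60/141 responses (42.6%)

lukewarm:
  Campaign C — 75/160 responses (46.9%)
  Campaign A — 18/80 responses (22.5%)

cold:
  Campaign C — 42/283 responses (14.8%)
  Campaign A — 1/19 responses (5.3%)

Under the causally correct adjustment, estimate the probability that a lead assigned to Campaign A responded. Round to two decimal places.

Stratifying would compare campaigns among leads the campaigns themselves sorted into engagement tier groups — a form of selection on an intermediate. The unconditioned pooled rates give the total causal effect.
So P(outcome | do(Campaign A)) is just the pooled rate for Campaign A: 79/240 = 0.329.

0.33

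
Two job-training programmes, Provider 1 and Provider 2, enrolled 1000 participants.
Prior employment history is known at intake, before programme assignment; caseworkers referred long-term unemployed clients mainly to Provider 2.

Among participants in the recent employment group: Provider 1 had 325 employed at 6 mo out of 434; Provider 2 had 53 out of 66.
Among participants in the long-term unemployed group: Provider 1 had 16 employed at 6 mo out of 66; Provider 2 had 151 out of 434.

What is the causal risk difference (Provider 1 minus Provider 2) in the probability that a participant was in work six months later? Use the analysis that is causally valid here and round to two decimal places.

Since prior employment history is a pre-existing factor (not a product of the programme) and it affects the outcome on its own, it is a confounder. The stratified rates, not the pooled rate, identify the causal effect.
Adjusting over the population distribution of prior employment history: 0.500·(0.749−0.803) + 0.500·(0.242−0.348) = -0.080.

-0.08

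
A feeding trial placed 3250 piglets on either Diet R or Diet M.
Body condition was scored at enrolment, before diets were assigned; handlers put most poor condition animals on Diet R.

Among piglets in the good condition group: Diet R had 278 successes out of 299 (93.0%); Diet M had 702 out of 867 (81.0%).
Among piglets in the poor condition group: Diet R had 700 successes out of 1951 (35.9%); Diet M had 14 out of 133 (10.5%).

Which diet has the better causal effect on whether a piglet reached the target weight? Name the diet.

Starting body condition differs across diets for reasons unrelated to any effect of the diet itself, and it separately predicts the outcome — a classic confounder. We must compare within starting body condition levels.
Within each level — good condition: 93.0% vs 81.0%; poor condition: 35.9% vs 10.5% — Diet R is higher every time.

Diet R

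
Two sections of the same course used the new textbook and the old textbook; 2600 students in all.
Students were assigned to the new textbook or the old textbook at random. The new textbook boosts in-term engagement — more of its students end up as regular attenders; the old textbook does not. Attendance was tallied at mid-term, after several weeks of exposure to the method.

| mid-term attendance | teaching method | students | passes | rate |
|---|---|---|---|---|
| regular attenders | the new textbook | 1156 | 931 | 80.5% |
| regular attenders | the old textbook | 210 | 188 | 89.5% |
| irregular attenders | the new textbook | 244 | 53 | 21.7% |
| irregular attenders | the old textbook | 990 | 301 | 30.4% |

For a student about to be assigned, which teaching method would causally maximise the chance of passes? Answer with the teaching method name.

the new textbook

Within every mid-term attendance level the old textbook has the higher rate, yet pooled the new textbook does — Simpson's reversal.
Stratifying would compare teaching methods among students the teaching methods themselves sorted into mid-term attendance groups — a form of selection on an intermediate. The unconditioned pooled rates give the total causal effect.
Pooled: the new textbook 70.3% vs the old textbook 40.8%; the new textbook is higher overall.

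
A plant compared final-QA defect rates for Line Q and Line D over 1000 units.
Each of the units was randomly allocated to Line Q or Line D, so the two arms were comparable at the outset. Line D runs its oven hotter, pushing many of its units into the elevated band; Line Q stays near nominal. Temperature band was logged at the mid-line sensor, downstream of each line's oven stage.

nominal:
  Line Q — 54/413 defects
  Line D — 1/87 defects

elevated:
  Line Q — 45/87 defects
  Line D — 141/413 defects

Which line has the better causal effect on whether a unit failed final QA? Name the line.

Line Q

The stratified and pooled comparisons disagree (Line D wins within each in-process temperature band; Line Q wins overall), so the answer turns on the causal role of in-process temperature band.
In-process temperature band is recorded after the line and is itself shifted by it — it sits on the causal path from line to outcome. Conditioning on a mediator would strip out part of the effect we want; the pooled comparison gives the total causal effect.
Pooled: Line Q 19.8% vs Line D 28.4%; Line Q is lower overall.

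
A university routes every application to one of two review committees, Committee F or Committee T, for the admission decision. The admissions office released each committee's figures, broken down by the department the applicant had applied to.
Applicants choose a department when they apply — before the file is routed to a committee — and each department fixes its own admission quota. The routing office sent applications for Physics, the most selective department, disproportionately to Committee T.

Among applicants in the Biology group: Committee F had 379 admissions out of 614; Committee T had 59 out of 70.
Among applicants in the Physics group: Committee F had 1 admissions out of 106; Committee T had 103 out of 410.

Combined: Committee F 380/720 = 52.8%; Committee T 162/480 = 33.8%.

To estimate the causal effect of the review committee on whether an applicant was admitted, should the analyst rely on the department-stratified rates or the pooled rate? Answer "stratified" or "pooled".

Committee T is higher inside every department stratum but Committee F is higher in aggregate. Whether to stratify depends on how department relates to the review committee.
Here department is a common cause — it drives both which review committee a case falls under and the outcome. The crude comparison mixes populations; the stratum-specific rates are the causally relevant ones.
Within each level — Biology: 61.7% vs 84.3%; Physics: 0.9% vs 25.1% — Committee T is higher every time.

stratified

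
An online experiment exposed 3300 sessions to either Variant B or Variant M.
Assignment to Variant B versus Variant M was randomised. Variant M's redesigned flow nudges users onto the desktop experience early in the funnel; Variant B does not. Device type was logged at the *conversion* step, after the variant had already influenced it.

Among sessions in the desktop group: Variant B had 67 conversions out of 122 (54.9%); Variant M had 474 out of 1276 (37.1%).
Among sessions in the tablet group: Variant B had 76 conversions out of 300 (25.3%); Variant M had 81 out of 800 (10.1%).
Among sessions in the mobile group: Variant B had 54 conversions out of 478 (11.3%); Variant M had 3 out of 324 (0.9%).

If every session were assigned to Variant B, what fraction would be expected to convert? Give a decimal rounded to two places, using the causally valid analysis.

Within every device type level Variant B has the higher rate, yet pooled Variant M does — Simpson's reversal.
Device type here is a post-treatment variable shaped by the variant; conditioning on it would introduce bias rather than remove it. The overall comparison is the causal one.
So P(outcome | do(Variant B)) is just the pooled rate for Variant B: 197/900 = 0.219.

0.22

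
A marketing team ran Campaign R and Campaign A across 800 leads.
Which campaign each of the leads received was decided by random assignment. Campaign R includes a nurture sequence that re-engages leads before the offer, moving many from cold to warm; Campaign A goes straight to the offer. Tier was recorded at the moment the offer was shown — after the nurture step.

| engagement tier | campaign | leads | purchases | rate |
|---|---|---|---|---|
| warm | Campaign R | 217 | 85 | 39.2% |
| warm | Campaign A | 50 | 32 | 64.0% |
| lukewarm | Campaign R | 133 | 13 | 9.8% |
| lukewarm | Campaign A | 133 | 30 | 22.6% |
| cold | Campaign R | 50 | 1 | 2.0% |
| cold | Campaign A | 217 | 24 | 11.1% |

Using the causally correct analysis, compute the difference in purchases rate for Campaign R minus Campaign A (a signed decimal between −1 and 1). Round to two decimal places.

+0.03

The distribution of engagement tier is itself part of what the campaign does — it is an intermediate outcome. Holding it fixed would remove that part of the effect; the total effect is the pooled difference.
The causal difference is the pooled difference: 0.247 − 0.215 = +0.033.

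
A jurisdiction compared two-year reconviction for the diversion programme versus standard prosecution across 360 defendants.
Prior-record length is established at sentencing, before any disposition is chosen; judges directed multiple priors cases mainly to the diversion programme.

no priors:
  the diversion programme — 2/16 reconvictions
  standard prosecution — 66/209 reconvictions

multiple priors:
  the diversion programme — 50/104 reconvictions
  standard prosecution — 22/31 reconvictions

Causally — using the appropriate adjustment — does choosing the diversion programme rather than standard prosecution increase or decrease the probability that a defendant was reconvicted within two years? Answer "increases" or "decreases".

decreases

Within every prior-record length level the diversion programme has the lower rate, yet pooled standard prosecution does — Simpson's reversal.
Prior-record length is set before the disposition has any effect — it is not caused by the disposition — and it independently drives the outcome. That makes it a confounder, so the causal comparison is within prior-record length levels.
Within each level — no priors: 12.5% vs 31.6%; multiple priors: 48.1% vs 71.0% — the diversion programme is lower every time.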